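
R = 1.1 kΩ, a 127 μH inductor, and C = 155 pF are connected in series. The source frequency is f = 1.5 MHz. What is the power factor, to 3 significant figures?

ω = 2πf = 9.425e+06 rad/s
X_L = ωL = 1200 Ω
X_C = 1/(ωC) = 685 Ω
Net reactance X = X_L − X_C = 512 Ω
Z = 1100 + j512 Ω
|Z| = √(1100² + 512²) = 1210 Ω
∠Z = arctan(512/1100) = 25.0°
cos φ = cos(25.0°) = 0.906

0.906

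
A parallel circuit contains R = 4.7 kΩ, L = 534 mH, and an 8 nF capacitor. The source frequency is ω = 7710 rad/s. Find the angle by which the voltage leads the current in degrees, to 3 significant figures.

X_L = ωL = 4120 Ω
X_C = 1/(ωC) = 16200 Ω
Parallel: admittances add. Y = 1/R + 1/(jωL) + jωC
Y = (0.000213 − j0.000181) S
|Y| = 0.000279 S → |Z| = 1/|Y| = 3580 Ω, ∠Z = −∠Y = 40.4°

40.4°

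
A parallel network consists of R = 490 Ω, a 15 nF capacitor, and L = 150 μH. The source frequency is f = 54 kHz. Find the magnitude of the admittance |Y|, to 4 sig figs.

14.70 mS

ω = 2πf = 339300 rad/s
X_L = ωL = 50.89 Ω
X_C = 1/(ωC) = 196.5 Ω
Parallel: admittances add. Y = 1/R + 1/(jωL) + jωC
Y = (0.002041 − j0.01456) S
|Y| = 0.01470 S → |Z| = 1/|Y| = 68.02 Ω, ∠Z = −∠Y = 82.02°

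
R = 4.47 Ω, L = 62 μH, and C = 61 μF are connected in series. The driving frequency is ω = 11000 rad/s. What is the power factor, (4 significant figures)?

0.9840

X_L = ωL = 0.6820 Ω
X_C = 1/(ωC) = 1.490 Ω
Net reactance X = X_L − X_C = -0.8083 Ω
Z = 4.470 − j0.8083 Ω
|Z| = √(4.470² + 0.8083²) = 4.542 Ω
∠Z = arctan(-0.8083/4.470) = -10.25°
cos φ = cos(-10.25°) = 0.9840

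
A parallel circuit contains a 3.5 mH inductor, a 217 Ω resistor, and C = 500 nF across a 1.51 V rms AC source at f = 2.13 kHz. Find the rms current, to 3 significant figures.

23.2 mA

ω = 2πf = 13380 rad/s
X_L = ωL = 46.8 Ω
X_C = 1/(ωC) = 149 Ω
Parallel: admittances add. Y = 1/R + 1/(jωL) + jωC
Y = (0.00461 − j0.0147) S
|Y| = 0.0154 S → |Z| = 1/|Y| = 65.1 Ω, ∠Z = −∠Y = 72.5°
I = V/|Z| = 1.51/65.1 = 23.2 mA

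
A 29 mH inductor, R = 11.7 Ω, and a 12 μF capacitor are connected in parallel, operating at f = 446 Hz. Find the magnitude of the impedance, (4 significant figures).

11.35 Ω

ω = 2πf = 2802 rad/s
X_L = ωL = 81.27 Ω
X_C = 1/(ωC) = 29.74 Ω
Parallel: admittances add. Y = 1/R + 1/(jωL) + jωC
Y = (0.08547 + j0.02132) S
|Y| = 0.08809 S → |Z| = 1/|Y| = 11.35 Ω, ∠Z = −∠Y = -14.01°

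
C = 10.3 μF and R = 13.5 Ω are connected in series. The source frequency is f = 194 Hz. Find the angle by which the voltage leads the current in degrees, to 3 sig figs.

ω = 2πf = 1219 rad/s
X_C = 1/(ωC) = 79.6 Ω
Z = 13.5 − j79.6 Ω
|Z| = √(13.5² + 79.6²) = 80.8 Ω
∠Z = arctan(-79.6/13.5) = -80.4°

-80.4°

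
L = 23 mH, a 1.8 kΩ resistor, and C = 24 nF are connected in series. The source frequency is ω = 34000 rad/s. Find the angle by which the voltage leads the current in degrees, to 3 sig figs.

X_L = ωL = 782 Ω
X_C = 1/(ωC) = 1230 Ω
Net reactance X = X_L − X_C = -443 Ω
Z = 1800 − j443 Ω
|Z| = √(1800² + 443²) = 1850 Ω
∠Z = arctan(-443/1800) = -13.8°

-13.8°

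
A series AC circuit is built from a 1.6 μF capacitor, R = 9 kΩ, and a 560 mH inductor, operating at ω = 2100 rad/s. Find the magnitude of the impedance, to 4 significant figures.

X_L = ωL = 1176 Ω
X_C = 1/(ωC) = 297.6 Ω
Net reactance X = X_L − X_C = 878.4 Ω
Z = 9000 + j878.4 Ω
|Z| = √(9000² + 878.4²) = 9043 Ω

9043 Ω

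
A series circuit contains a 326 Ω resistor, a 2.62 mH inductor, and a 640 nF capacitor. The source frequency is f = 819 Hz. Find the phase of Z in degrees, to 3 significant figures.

ω = 2πf = 5146 rad/s
X_L = ωL = 13.5 Ω
X_C = 1/(ωC) = 304 Ω
Net reactance X = X_L − X_C = -290 Ω
Z = 326 − j290 Ω
|Z| = √(326² + 290²) = 436 Ω
∠Z = arctan(-290/326) = -41.7°

-41.7°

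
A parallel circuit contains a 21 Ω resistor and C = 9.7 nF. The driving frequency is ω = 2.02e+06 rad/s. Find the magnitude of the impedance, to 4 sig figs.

X_C = 1/(ωC) = 51.04 Ω
Parallel: admittances add. Y = 1/R + jωC
Y = (0.04762 + j0.01959) S
|Y| = 0.05149 S → |Z| = 1/|Y| = 19.42 Ω, ∠Z = −∠Y = -22.37°

19.42 Ω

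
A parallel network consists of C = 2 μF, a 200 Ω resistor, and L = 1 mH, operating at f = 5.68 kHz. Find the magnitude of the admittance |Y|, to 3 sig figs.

43.6 mS

ω = 2πf = 35690 rad/s
X_L = ωL = 35.7 Ω
X_C = 1/(ωC) = 14.0 Ω
Parallel: admittances add. Y = 1/R + 1/(jωL) + jωC
Y = (0.00500 + j0.0434) S
|Y| = 0.0436 S → |Z| = 1/|Y| = 22.9 Ω, ∠Z = −∠Y = -83.4°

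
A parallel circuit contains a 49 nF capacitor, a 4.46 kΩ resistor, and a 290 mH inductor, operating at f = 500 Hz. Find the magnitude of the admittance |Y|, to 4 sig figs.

970.0 μS

ω = 2πf = 3142 rad/s
X_L = ωL = 911.1 Ω
X_C = 1/(ωC) = 6496 Ω
Parallel: admittances add. Y = 1/R + 1/(jωL) + jωC
Y = (0.0002242 − j0.0009437) S
|Y| = 0.0009700 S → |Z| = 1/|Y| = 1031 Ω, ∠Z = −∠Y = 76.63°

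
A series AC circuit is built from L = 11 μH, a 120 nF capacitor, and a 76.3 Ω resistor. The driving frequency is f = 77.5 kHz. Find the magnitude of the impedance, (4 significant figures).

77.20 Ω

ω = 2πf = 486900 rad/s
X_L = ωL = 5.356 Ω
X_C = 1/(ωC) = 17.11 Ω
Net reactance X = X_L − X_C = -11.76 Ω
Z = 76.30 − j11.76 Ω
|Z| = √(76.30² + 11.76²) = 77.20 Ω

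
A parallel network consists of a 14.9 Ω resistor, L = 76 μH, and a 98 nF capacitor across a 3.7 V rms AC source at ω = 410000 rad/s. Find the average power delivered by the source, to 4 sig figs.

X_L = ωL = 31.16 Ω
X_C = 1/(ωC) = 24.89 Ω
Parallel: admittances add. Y = 1/R + 1/(jωL) + jωC
Y = (0.06711 + j0.008088) S
|Y| = 0.06760 S → |Z| = 1/|Y| = 14.79 Ω, ∠Z = −∠Y = -6.871°
I = V/|Z| = 250.1 mA
P = VI cos φ = 3.7 × 0.2501 × cos(-6.871°) = 918.8 mW

918.8 mW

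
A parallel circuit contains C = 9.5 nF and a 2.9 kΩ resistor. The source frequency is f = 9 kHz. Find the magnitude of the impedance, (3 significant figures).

ω = 2πf = 56550 rad/s
X_C = 1/(ωC) = 1860 Ω
Parallel: admittances add. Y = 1/R + jωC
Y = (0.000345 + j0.000537) S
|Y| = 0.000638 S → |Z| = 1/|Y| = 1570 Ω, ∠Z = −∠Y = -57.3°

1570 Ω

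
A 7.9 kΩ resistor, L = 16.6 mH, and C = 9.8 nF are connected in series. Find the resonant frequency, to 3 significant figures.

ω₀ = 1/√(LC) = 1/√(0.0166 × 9.8e-09) = 78400 rad/s
f₀ = ω₀/(2π) = 12.5 kHz

12.5 kHz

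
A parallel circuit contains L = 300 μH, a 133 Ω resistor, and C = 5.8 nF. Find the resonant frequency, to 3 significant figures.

121 kHz

ω₀ = 1/√(LC) = 1/√(0.0003 × 5.8e-09) = 758100 rad/s
f₀ = ω₀/(2π) = 121 kHz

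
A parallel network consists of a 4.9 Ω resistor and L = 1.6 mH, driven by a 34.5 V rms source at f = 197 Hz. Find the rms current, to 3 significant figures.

18.8 A

ω = 2πf = 1238 rad/s
X_L = ωL = 1.98 Ω
Parallel: admittances add. Y = 1/R + 1/(jωL)
Y = (0.204 − j0.505) S
|Y| = 0.545 S → |Z| = 1/|Y| = 1.84 Ω, ∠Z = −∠Y = 68.0°
I = V/|Z| = 34.5/1.84 = 18.8 A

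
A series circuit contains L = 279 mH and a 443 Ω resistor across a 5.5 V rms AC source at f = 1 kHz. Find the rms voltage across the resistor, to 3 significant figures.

1.35 V

ω = 2πf = 6283 rad/s
X_L = ωL = 1750 Ω
Z = 443 + j1750 Ω
|Z| = √(443² + 1750²) = 1810 Ω
I = V/|Z| = 3.04 mA
V_R = I·|Z_R| = 0.00304 × 443 = 1.35 V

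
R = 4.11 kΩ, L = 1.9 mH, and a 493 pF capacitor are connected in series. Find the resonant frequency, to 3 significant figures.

164 kHz

ω₀ = 1/√(LC) = 1/√(0.0019 × 4.93e-10) = 1.033e+06 rad/s
f₀ = ω₀/(2π) = 164 kHz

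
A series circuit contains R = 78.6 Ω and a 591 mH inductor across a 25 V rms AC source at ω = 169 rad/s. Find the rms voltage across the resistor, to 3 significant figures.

15.5 V

X_L = ωL = 99.9 Ω
Z = 78.6 + j99.9 Ω
|Z| = √(78.6² + 99.9²) = 127 Ω
I = V/|Z| = 197 mA
V_R = I·|Z_R| = 0.197 × 78.6 = 15.5 V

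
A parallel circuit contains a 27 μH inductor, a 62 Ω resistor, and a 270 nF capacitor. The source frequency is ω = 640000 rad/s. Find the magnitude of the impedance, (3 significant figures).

X_L = ωL = 17.3 Ω
X_C = 1/(ωC) = 5.79 Ω
Parallel: admittances add. Y = 1/R + 1/(jωL) + jωC
Y = (0.0161 + j0.115) S
|Y| = 0.116 S → |Z| = 1/|Y| = 8.62 Ω, ∠Z = −∠Y = -82.0°

8.62 Ω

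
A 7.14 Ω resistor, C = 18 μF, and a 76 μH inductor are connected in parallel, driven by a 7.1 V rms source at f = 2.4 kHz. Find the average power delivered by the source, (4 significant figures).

7.060 W

ω = 2πf = 15080 rad/s
X_L = ωL = 1.146 Ω
X_C = 1/(ωC) = 3.684 Ω
Parallel: admittances add. Y = 1/R + 1/(jωL) + jωC
Y = (0.1401 − j0.6011) S
|Y| = 0.6172 S → |Z| = 1/|Y| = 1.620 Ω, ∠Z = −∠Y = 76.88°
I = V/|Z| = 4.382 A
P = VI cos φ = 7.1 × 4.382 × cos(76.88°) = 7.060 W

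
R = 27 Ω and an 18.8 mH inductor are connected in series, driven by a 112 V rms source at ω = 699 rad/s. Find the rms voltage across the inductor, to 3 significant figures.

X_L = ωL = 13.1 Ω
Z = 27.0 + j13.1 Ω
|Z| = √(27.0² + 13.1²) = 30.0 Ω
I = V/|Z| = 3.73 A
V_L = I·|Z_L| = 3.73 × 13.1 = 49.0 V

49.0 V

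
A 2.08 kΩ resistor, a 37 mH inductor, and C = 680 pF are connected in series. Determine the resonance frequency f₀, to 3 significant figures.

31.7 kHz

ω₀ = 1/√(LC) = 1/√(0.037 × 6.8e-10) = 199400 rad/s
f₀ = ω₀/(2π) = 31.7 kHz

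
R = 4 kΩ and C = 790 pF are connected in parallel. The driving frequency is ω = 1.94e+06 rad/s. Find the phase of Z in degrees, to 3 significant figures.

-80.7°

X_C = 1/(ωC) = 652 Ω
Parallel: admittances add. Y = 1/R + jωC
Y = (0.000250 + j0.00153) S
|Y| = 0.00155 S → |Z| = 1/|Y| = 644 Ω, ∠Z = −∠Y = -80.7°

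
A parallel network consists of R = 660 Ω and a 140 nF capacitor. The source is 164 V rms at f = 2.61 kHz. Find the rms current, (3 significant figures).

ω = 2πf = 16400 rad/s
X_C = 1/(ωC) = 436 Ω
Parallel: admittances add. Y = 1/R + jωC
Y = (0.00152 + j0.00230) S
|Y| = 0.00275 S → |Z| = 1/|Y| = 364 Ω, ∠Z = −∠Y = -56.6°
I = V/|Z| = 164/364 = 451 mA

451 mA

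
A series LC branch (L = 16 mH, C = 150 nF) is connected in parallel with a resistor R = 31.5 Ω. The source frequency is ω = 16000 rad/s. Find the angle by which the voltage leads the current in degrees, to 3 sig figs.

X_L = ωL = 256 Ω
X_C = 1/(ωC) = 417 Ω
Branch 1: Z₁ = R = 31.5 Ω
Branch 2 (series LC): Z₂ = j(X_L − X_C) = −j161 Ω
Parallel: Z = Z₁Z₂/(Z₁+Z₂), |Z| = 30.9 Ω, ∠Z = -11.1°

-11.1°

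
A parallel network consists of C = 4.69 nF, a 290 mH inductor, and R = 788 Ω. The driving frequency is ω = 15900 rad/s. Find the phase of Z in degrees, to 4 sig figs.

X_L = ωL = 4611 Ω
X_C = 1/(ωC) = 13410 Ω
Parallel: admittances add. Y = 1/R + 1/(jωL) + jωC
Y = (0.001269 − j0.0001423) S
|Y| = 0.001277 S → |Z| = 1/|Y| = 783.1 Ω, ∠Z = −∠Y = 6.398°

6.398°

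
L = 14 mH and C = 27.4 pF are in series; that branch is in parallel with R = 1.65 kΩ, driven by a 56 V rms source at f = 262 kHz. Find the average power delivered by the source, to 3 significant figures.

1.90 W

ω = 2πf = 1.646e+06 rad/s
X_L = ωL = 23000 Ω
X_C = 1/(ωC) = 22200 Ω
Branch 1: Z₁ = R = 1650 Ω
Branch 2 (series LC): Z₂ = j(X_L − X_C) = j877 Ω
Parallel: Z = Z₁Z₂/(Z₁+Z₂), |Z| = 774 Ω, ∠Z = 62.0°
I = V/|Z| = 72.3 mA
P = VI cos φ = 56 × 0.0723 × cos(62.0°) = 1.90 W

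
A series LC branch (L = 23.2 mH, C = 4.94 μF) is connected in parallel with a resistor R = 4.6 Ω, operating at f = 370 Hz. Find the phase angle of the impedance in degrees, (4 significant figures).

ω = 2πf = 2325 rad/s
X_L = ωL = 53.93 Ω
X_C = 1/(ωC) = 87.07 Ω
Branch 1: Z₁ = R = 4.600 Ω
Branch 2 (series LC): Z₂ = j(X_L − X_C) = −j33.14 Ω
Parallel: Z = Z₁Z₂/(Z₁+Z₂), |Z| = 4.556 Ω, ∠Z = -7.903°

-7.903°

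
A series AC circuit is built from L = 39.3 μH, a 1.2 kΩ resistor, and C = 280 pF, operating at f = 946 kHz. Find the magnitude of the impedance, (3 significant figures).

ω = 2πf = 5.944e+06 rad/s
X_L = ωL = 234 Ω
X_C = 1/(ωC) = 601 Ω
Net reactance X = X_L − X_C = -367 Ω
Z = 1200 − j367 Ω
|Z| = √(1200² + 367²) = 1250 Ω

1250 Ω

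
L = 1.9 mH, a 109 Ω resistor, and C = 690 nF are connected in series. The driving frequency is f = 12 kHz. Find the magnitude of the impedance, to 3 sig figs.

ω = 2πf = 75400 rad/s
X_L = ωL = 143 Ω
X_C = 1/(ωC) = 19.2 Ω
Net reactance X = X_L − X_C = 124 Ω
Z = 109 + j124 Ω
|Z| = √(109² + 124²) = 165 Ω

165 Ω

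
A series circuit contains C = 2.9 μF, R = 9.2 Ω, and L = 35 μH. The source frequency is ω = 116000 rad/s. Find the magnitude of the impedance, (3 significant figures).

9.26 Ω

X_L = ωL = 4.06 Ω
X_C = 1/(ωC) = 2.97 Ω
Net reactance X = X_L − X_C = 1.09 Ω
Z = 9.20 + j1.09 Ω
|Z| = √(9.20² + 1.09²) = 9.26 Ω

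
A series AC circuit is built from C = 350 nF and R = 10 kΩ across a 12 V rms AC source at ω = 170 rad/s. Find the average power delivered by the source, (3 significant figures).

X_C = 1/(ωC) = 16800 Ω
Z = 10000 − j16800 Ω
|Z| = √(10000² + 16800²) = 19600 Ω
∠Z = arctan(-16800/10000) = -59.2°
I = V/|Z| = 614 μA
P = VI cos φ = 12 × 0.000614 × cos(-59.2°) = 3.77 mW

3.77 mW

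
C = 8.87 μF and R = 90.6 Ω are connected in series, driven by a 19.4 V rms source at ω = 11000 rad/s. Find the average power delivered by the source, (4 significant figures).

X_C = 1/(ωC) = 10.25 Ω
Z = 90.60 − j10.25 Ω
|Z| = √(90.60² + 10.25²) = 91.18 Ω
∠Z = arctan(-10.25/90.60) = -6.454°
I = V/|Z| = 212.8 mA
P = VI cos φ = 19.4 × 0.2128 × cos(-6.454°) = 4.102 W

4.102 W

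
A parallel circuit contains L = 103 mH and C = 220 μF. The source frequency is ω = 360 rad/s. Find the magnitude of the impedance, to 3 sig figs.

19.1 Ω

X_L = ωL = 37.1 Ω
X_C = 1/(ωC) = 12.6 Ω
Parallel: admittances add. Y = 1/(jωL) + jωC
Y = (0 + j0.0522) S
|Y| = 0.0522 S → |Z| = 1/|Y| = 19.1 Ω, ∠Z = −∠Y = -90.0°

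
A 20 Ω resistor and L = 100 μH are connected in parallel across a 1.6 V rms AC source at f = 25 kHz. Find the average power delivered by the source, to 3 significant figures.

ω = 2πf = 157100 rad/s
X_L = ωL = 15.7 Ω
Parallel: admittances add. Y = 1/R + 1/(jωL)
Y = (0.0500 − j0.0637) S
|Y| = 0.0809 S → |Z| = 1/|Y| = 12.4 Ω, ∠Z = −∠Y = 51.9°
I = V/|Z| = 130 mA
P = VI cos φ = 1.6 × 0.130 × cos(51.9°) = 128 mW

128 mW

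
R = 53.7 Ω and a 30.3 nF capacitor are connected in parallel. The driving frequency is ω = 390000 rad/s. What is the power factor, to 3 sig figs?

0.844

X_C = 1/(ωC) = 84.6 Ω
Parallel: admittances add. Y = 1/R + jωC
Y = (0.0186 + j0.0118) S
|Y| = 0.0221 S → |Z| = 1/|Y| = 45.3 Ω, ∠Z = −∠Y = -32.4°
cos φ = cos(-32.4°) = 0.844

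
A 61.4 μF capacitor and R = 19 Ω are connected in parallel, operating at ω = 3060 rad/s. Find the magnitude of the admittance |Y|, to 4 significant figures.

X_C = 1/(ωC) = 5.322 Ω
Parallel: admittances add. Y = 1/R + jωC
Y = (0.05263 + j0.1879) S
|Y| = 0.1951 S → |Z| = 1/|Y| = 5.125 Ω, ∠Z = −∠Y = -74.35°

195.1 mS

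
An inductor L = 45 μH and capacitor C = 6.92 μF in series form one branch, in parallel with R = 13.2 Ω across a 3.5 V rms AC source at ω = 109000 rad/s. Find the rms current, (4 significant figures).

X_L = ωL = 4.905 Ω
X_C = 1/(ωC) = 1.326 Ω
Branch 1: Z₁ = R = 13.20 Ω
Branch 2 (series LC): Z₂ = j(X_L − X_C) = j3.579 Ω
Parallel: Z = Z₁Z₂/(Z₁+Z₂), |Z| = 3.454 Ω, ∠Z = 74.83°
I = V/|Z| = 3.5/3.454 = 1.013 A

1.013 A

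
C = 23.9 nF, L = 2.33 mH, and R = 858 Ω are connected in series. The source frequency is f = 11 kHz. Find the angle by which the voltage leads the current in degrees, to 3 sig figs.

-27.4°

ω = 2πf = 69120 rad/s
X_L = ωL = 161 Ω
X_C = 1/(ωC) = 605 Ω
Net reactance X = X_L − X_C = -444 Ω
Z = 858 − j444 Ω
|Z| = √(858² + 444²) = 966 Ω
∠Z = arctan(-444/858) = -27.4°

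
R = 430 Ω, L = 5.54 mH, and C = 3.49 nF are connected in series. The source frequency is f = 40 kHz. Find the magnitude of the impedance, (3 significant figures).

ω = 2πf = 251300 rad/s
X_L = ωL = 1390 Ω
X_C = 1/(ωC) = 1140 Ω
Net reactance X = X_L − X_C = 252 Ω
Z = 430 + j252 Ω
|Z| = √(430² + 252²) = 499 Ω

499 Ω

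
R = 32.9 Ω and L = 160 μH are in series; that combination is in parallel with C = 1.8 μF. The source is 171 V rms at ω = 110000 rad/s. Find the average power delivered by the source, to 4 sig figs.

X_L = ωL = 17.60 Ω
X_C = 1/(ωC) = 5.051 Ω
Branch 1 (R+jX_L): Z₁ = 32.90 + j17.60 Ω, |Z₁| = 37.31 Ω
Branch 2 (−jX_C): Z₂ = −j5.051 Ω
Parallel: Z = Z₁Z₂/(Z₁+Z₂), |Z| = 5.352 Ω, ∠Z = -82.73°
I = V/|Z| = 31.95 A
P = VI cos φ = 171 × 31.95 × cos(-82.73°) = 691.0 W

691.0 W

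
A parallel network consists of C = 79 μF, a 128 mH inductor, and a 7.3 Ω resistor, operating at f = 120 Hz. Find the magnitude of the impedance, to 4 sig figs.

6.870 Ω

ω = 2πf = 754.0 rad/s
X_L = ωL = 96.51 Ω
X_C = 1/(ωC) = 16.79 Ω
Parallel: admittances add. Y = 1/R + 1/(jωL) + jωC
Y = (0.1370 + j0.04920) S
|Y| = 0.1456 S → |Z| = 1/|Y| = 6.870 Ω, ∠Z = −∠Y = -19.76°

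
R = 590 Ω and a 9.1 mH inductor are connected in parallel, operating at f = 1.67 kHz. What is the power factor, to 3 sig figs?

ω = 2πf = 10490 rad/s
X_L = ωL = 95.5 Ω
Parallel: admittances add. Y = 1/R + 1/(jωL)
Y = (0.00169 − j0.0105) S
|Y| = 0.0106 S → |Z| = 1/|Y| = 94.3 Ω, ∠Z = −∠Y = 80.8°
cos φ = cos(80.8°) = 0.160

0.160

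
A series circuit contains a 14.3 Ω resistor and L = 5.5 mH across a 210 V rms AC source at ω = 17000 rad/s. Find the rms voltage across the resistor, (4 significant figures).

X_L = ωL = 93.50 Ω
Z = 14.30 + j93.50 Ω
|Z| = √(14.30² + 93.50²) = 94.59 Ω
I = V/|Z| = 2.220 A
V_R = I·|Z_R| = 2.220 × 14.30 = 31.75 V

31.75 V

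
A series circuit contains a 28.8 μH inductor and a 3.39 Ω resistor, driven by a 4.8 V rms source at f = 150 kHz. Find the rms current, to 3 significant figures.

175 mA

ω = 2πf = 942500 rad/s
X_L = ωL = 27.1 Ω
Z = 3.39 + j27.1 Ω
|Z| = √(3.39² + 27.1²) = 27.4 Ω
I = V/|Z| = 4.8/27.4 = 175 mA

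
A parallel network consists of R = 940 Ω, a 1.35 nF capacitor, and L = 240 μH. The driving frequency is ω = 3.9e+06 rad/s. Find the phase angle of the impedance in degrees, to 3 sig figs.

-75.8°

X_L = ωL = 936 Ω
X_C = 1/(ωC) = 190 Ω
Parallel: admittances add. Y = 1/R + 1/(jωL) + jωC
Y = (0.00106 + j0.00420) S
|Y| = 0.00433 S → |Z| = 1/|Y| = 231 Ω, ∠Z = −∠Y = -75.8°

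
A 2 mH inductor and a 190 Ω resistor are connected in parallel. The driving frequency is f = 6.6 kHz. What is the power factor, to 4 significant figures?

0.4001

ω = 2πf = 41470 rad/s
X_L = ωL = 82.94 Ω
Parallel: admittances add. Y = 1/R + 1/(jωL)
Y = (0.005263 − j0.01206) S
|Y| = 0.01316 S → |Z| = 1/|Y| = 76.01 Ω, ∠Z = −∠Y = 66.42°
cos φ = cos(66.42°) = 0.4001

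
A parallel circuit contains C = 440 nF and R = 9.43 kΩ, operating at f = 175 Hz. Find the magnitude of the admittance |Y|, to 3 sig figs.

495 μS

ω = 2πf = 1100 rad/s
X_C = 1/(ωC) = 2070 Ω
Parallel: admittances add. Y = 1/R + jωC
Y = (0.000106 + j0.000484) S
|Y| = 0.000495 S → |Z| = 1/|Y| = 2020 Ω, ∠Z = −∠Y = -77.6°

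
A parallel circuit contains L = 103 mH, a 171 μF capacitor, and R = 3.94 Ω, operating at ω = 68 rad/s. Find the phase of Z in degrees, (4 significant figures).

X_L = ωL = 7.004 Ω
X_C = 1/(ωC) = 86.00 Ω
Parallel: admittances add. Y = 1/R + 1/(jωL) + jωC
Y = (0.2538 − j0.1311) S
|Y| = 0.2857 S → |Z| = 1/|Y| = 3.500 Ω, ∠Z = −∠Y = 27.33°

27.33°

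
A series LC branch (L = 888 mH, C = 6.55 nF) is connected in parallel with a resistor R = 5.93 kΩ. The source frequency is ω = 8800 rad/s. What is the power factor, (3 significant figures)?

0.849

X_L = ωL = 7810 Ω
X_C = 1/(ωC) = 17300 Ω
Branch 1: Z₁ = R = 5930 Ω
Branch 2 (series LC): Z₂ = j(X_L − X_C) = −j9530 Ω
Parallel: Z = Z₁Z₂/(Z₁+Z₂), |Z| = 5040 Ω, ∠Z = -31.9°
cos φ = cos(-31.9°) = 0.849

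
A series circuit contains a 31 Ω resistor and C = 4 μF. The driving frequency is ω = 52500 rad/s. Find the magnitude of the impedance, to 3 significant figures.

31.4 Ω

X_C = 1/(ωC) = 4.76 Ω
Z = 31.0 − j4.76 Ω
|Z| = √(31.0² + 4.76²) = 31.4 Ω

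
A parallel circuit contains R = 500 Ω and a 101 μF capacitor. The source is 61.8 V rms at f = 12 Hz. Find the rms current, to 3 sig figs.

487 mA

ω = 2πf = 75.40 rad/s
X_C = 1/(ωC) = 131 Ω
Parallel: admittances add. Y = 1/R + jωC
Y = (0.00200 + j0.00762) S
|Y| = 0.00787 S → |Z| = 1/|Y| = 127 Ω, ∠Z = −∠Y = -75.3°
I = V/|Z| = 61.8/127 = 487 mA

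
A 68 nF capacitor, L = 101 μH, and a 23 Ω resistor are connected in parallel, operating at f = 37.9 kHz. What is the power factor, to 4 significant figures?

ω = 2πf = 238100 rad/s
X_L = ωL = 24.05 Ω
X_C = 1/(ωC) = 61.75 Ω
Parallel: admittances add. Y = 1/R + 1/(jωL) + jωC
Y = (0.04348 − j0.02538) S
|Y| = 0.05035 S → |Z| = 1/|Y| = 19.86 Ω, ∠Z = −∠Y = 30.28°
cos φ = cos(30.28°) = 0.8636

0.8636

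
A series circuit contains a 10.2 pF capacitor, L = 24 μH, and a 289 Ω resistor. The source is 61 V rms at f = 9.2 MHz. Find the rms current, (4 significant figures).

144.3 mA

ω = 2πf = 5.781e+07 rad/s
X_L = ωL = 1387 Ω
X_C = 1/(ωC) = 1696 Ω
Net reactance X = X_L − X_C = -308.7 Ω
Z = 289.0 − j308.7 Ω
|Z| = √(289.0² + 308.7²) = 422.9 Ω
I = V/|Z| = 61/422.9 = 144.3 mA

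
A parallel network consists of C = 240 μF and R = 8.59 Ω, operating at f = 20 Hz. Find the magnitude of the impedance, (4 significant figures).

ω = 2πf = 125.7 rad/s
X_C = 1/(ωC) = 33.16 Ω
Parallel: admittances add. Y = 1/R + jωC
Y = (0.1164 + j0.03016) S
|Y| = 0.1203 S → |Z| = 1/|Y| = 8.315 Ω, ∠Z = −∠Y = -14.52°

8.315 Ω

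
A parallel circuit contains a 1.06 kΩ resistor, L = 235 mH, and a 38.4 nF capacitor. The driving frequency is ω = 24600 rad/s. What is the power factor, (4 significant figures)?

X_L = ωL = 5781 Ω
X_C = 1/(ωC) = 1059 Ω
Parallel: admittances add. Y = 1/R + 1/(jωL) + jωC
Y = (0.0009434 + j0.0007717) S
|Y| = 0.001219 S → |Z| = 1/|Y| = 820.5 Ω, ∠Z = −∠Y = -39.28°
cos φ = cos(-39.28°) = 0.7740

0.7740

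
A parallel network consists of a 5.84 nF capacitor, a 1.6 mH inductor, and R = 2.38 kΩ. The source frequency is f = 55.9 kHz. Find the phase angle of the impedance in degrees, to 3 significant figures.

-32.9°

ω = 2πf = 351200 rad/s
X_L = ωL = 562 Ω
X_C = 1/(ωC) = 488 Ω
Parallel: admittances add. Y = 1/R + 1/(jωL) + jωC
Y = (0.000420 + j0.000272) S
|Y| = 0.000500 S → |Z| = 1/|Y| = 2000 Ω, ∠Z = −∠Y = -32.9°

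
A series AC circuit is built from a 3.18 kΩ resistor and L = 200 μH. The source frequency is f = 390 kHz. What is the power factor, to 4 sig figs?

0.9883

ω = 2πf = 2.45e+06 rad/s
X_L = ωL = 490.1 Ω
Z = 3180 + j490.1 Ω
|Z| = √(3180² + 490.1²) = 3218 Ω
∠Z = arctan(490.1/3180) = 8.761°
cos φ = cos(8.761°) = 0.9883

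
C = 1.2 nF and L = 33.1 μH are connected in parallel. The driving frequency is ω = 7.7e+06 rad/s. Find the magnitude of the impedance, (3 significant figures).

X_L = ωL = 255 Ω
X_C = 1/(ωC) = 108 Ω
Parallel: admittances add. Y = 1/(jωL) + jωC
Y = (0 + j0.00532) S
|Y| = 0.00532 S → |Z| = 1/|Y| = 188 Ω, ∠Z = −∠Y = -90.0°

188 Ω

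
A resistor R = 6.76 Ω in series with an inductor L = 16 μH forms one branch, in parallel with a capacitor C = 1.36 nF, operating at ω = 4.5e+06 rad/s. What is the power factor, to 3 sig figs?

0.167

X_L = ωL = 72.0 Ω
X_C = 1/(ωC) = 163 Ω
Branch 1 (R+jX_L): Z₁ = 6.76 + j72.0 Ω, |Z₁| = 72.3 Ω
Branch 2 (−jX_C): Z₂ = −j163 Ω
Parallel: Z = Z₁Z₂/(Z₁+Z₂), |Z| = 129 Ω, ∠Z = 80.4°
cos φ = cos(80.4°) = 0.167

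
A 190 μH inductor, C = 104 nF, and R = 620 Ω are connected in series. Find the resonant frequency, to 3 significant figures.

ω₀ = 1/√(LC) = 1/√(0.00019 × 1.04e-07) = 225000 rad/s
f₀ = ω₀/(2π) = 35.8 kHz

35.8 kHz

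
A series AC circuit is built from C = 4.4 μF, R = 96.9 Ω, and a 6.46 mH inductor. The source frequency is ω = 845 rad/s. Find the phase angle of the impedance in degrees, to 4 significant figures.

-69.81°

X_L = ωL = 5.459 Ω
X_C = 1/(ωC) = 269.0 Ω
Net reactance X = X_L − X_C = -263.5 Ω
Z = 96.90 − j263.5 Ω
|Z| = √(96.90² + 263.5²) = 280.8 Ω
∠Z = arctan(-263.5/96.90) = -69.81°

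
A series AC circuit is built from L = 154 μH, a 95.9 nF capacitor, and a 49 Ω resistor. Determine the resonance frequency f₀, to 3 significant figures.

ω₀ = 1/√(LC) = 1/√(0.000154 × 9.59e-08) = 260200 rad/s
f₀ = ω₀/(2π) = 41.4 kHz

41.4 kHz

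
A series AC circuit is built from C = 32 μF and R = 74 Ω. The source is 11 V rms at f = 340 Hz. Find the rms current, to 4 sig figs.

ω = 2πf = 2136 rad/s
X_C = 1/(ωC) = 14.63 Ω
Z = 74.00 − j14.63 Ω
|Z| = √(74.00² + 14.63²) = 75.43 Ω
I = V/|Z| = 11/75.43 = 145.8 mA

145.8 mA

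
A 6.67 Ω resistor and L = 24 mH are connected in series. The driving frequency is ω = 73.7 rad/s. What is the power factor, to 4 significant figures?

X_L = ωL = 1.769 Ω
Z = 6.670 + j1.769 Ω
|Z| = √(6.670² + 1.769²) = 6.901 Ω
∠Z = arctan(1.769/6.670) = 14.85°
cos φ = cos(14.85°) = 0.9666

0.9666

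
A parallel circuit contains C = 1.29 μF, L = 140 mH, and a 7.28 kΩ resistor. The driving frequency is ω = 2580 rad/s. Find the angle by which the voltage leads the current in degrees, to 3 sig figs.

-76.2°

X_L = ωL = 361 Ω
X_C = 1/(ωC) = 300 Ω
Parallel: admittances add. Y = 1/R + 1/(jωL) + jωC
Y = (0.000137 + j0.000560) S
|Y| = 0.000576 S → |Z| = 1/|Y| = 1740 Ω, ∠Z = −∠Y = -76.2°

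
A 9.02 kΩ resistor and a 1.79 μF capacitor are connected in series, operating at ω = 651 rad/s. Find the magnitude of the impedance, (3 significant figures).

9060 Ω

X_C = 1/(ωC) = 858 Ω
Z = 9020 − j858 Ω
|Z| = √(9020² + 858²) = 9060 Ω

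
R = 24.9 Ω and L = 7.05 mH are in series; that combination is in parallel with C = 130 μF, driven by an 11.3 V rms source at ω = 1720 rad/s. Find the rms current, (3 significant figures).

2.38 A

X_L = ωL = 12.1 Ω
X_C = 1/(ωC) = 4.47 Ω
Branch 1 (R+jX_L): Z₁ = 24.9 + j12.1 Ω, |Z₁| = 27.7 Ω
Branch 2 (−jX_C): Z₂ = −j4.47 Ω
Parallel: Z = Z₁Z₂/(Z₁+Z₂), |Z| = 4.75 Ω, ∠Z = -81.1°
I = V/|Z| = 11.3/4.75 = 2.38 A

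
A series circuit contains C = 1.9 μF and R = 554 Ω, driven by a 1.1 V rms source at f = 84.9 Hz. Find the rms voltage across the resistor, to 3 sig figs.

ω = 2πf = 533.4 rad/s
X_C = 1/(ωC) = 987 Ω
Z = 554 − j987 Ω
|Z| = √(554² + 987²) = 1130 Ω
I = V/|Z| = 972 μA
V_R = I·|Z_R| = 0.000972 × 554 = 0.539 V

0.539 V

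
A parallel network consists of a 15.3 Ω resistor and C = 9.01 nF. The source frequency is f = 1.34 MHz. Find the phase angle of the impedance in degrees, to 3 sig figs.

-49.3°

ω = 2πf = 8.419e+06 rad/s
X_C = 1/(ωC) = 13.2 Ω
Parallel: admittances add. Y = 1/R + jωC
Y = (0.0654 + j0.0759) S
|Y| = 0.100 S → |Z| = 1/|Y| = 9.99 Ω, ∠Z = −∠Y = -49.3°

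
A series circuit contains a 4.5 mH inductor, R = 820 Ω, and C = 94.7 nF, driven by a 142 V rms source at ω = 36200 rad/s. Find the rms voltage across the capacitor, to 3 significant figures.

X_L = ωL = 163 Ω
X_C = 1/(ωC) = 292 Ω
Net reactance X = X_L − X_C = -129 Ω
Z = 820 − j129 Ω
|Z| = √(820² + 129²) = 830 Ω
I = V/|Z| = 171 mA
V_C = I·|Z_C| = 0.171 × 292 = 49.9 V

49.9 V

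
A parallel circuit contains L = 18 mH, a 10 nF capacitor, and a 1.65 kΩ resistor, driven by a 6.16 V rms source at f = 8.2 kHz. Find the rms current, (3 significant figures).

5.10 mA

ω = 2πf = 51520 rad/s
X_L = ωL = 927 Ω
X_C = 1/(ωC) = 1940 Ω
Parallel: admittances add. Y = 1/R + 1/(jωL) + jωC
Y = (0.000606 − j0.000563) S
|Y| = 0.000827 S → |Z| = 1/|Y| = 1210 Ω, ∠Z = −∠Y = 42.9°
I = V/|Z| = 6.16/1210 = 5.10 mA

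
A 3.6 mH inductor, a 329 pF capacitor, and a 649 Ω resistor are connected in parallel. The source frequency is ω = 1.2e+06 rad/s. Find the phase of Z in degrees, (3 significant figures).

-6.05°

X_L = ωL = 4320 Ω
X_C = 1/(ωC) = 2530 Ω
Parallel: admittances add. Y = 1/R + 1/(jωL) + jωC
Y = (0.00154 + j0.000163) S
|Y| = 0.00155 S → |Z| = 1/|Y| = 645 Ω, ∠Z = −∠Y = -6.05°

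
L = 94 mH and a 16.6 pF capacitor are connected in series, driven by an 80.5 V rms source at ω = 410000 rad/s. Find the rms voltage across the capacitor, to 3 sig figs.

109 V

X_L = ωL = 38500 Ω
X_C = 1/(ωC) = 147000 Ω
Net reactance X = X_L − X_C = -108000 Ω
Z = − j108000 Ω
|Z| = √(0² + 108000²) = 108000 Ω
I = V/|Z| = 743 μA
V_C = I·|Z_C| = 0.000743 × 147000 = 109 V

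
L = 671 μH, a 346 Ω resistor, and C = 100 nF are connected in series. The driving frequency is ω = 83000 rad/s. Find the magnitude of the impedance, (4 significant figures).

352.0 Ω

X_L = ωL = 55.69 Ω
X_C = 1/(ωC) = 120.5 Ω
Net reactance X = X_L − X_C = -64.79 Ω
Z = 346.0 − j64.79 Ω
|Z| = √(346.0² + 64.79²) = 352.0 Ω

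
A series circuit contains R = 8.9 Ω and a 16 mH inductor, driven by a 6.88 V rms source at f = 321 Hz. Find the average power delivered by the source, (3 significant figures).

ω = 2πf = 2017 rad/s
X_L = ωL = 32.3 Ω
Z = 8.90 + j32.3 Ω
|Z| = √(8.90² + 32.3²) = 33.5 Ω
∠Z = arctan(32.3/8.90) = 74.6°
I = V/|Z| = 206 mA
P = VI cos φ = 6.88 × 0.206 × cos(74.6°) = 376 mW

376 mW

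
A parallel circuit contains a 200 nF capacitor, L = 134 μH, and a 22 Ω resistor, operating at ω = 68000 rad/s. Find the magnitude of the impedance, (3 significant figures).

X_L = ωL = 9.11 Ω
X_C = 1/(ωC) = 73.5 Ω
Parallel: admittances add. Y = 1/R + 1/(jωL) + jωC
Y = (0.0455 − j0.0961) S
|Y| = 0.106 S → |Z| = 1/|Y| = 9.40 Ω, ∠Z = −∠Y = 64.7°

9.40 Ω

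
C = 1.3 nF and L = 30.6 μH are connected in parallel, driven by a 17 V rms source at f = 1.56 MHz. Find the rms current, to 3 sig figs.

160 mA

ω = 2πf = 9.802e+06 rad/s
X_L = ωL = 300 Ω
X_C = 1/(ωC) = 78.5 Ω
Parallel: admittances add. Y = 1/(jωL) + jωC
Y = (0 + j0.00941) S
|Y| = 0.00941 S → |Z| = 1/|Y| = 106 Ω, ∠Z = −∠Y = -90.0°
I = V/|Z| = 17/106 = 160 mA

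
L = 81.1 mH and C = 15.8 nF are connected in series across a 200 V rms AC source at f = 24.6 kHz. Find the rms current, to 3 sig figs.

16.5 mA

ω = 2πf = 154600 rad/s
X_L = ωL = 12500 Ω
X_C = 1/(ωC) = 409 Ω
Net reactance X = X_L − X_C = 12100 Ω
Z = j12100 Ω
|Z| = √(0² + 12100²) = 12100 Ω
I = V/|Z| = 200/12100 = 16.5 mA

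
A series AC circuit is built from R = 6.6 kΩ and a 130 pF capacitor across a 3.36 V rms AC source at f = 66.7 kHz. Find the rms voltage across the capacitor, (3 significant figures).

ω = 2πf = 419100 rad/s
X_C = 1/(ωC) = 18400 Ω
Z = 6600 − j18400 Ω
|Z| = √(6600² + 18400²) = 19500 Ω
I = V/|Z| = 172 μA
V_C = I·|Z_C| = 0.000172 × 18400 = 3.16 V

3.16 V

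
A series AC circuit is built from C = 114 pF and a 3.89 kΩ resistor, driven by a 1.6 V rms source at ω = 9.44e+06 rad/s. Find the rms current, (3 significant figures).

X_C = 1/(ωC) = 929 Ω
Z = 3890 − j929 Ω
|Z| = √(3890² + 929²) = 4000 Ω
I = V/|Z| = 1.6/4000 = 400 μA

400 μA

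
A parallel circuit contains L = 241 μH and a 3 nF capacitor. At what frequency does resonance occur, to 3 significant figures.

187 kHz

ω₀ = 1/√(LC) = 1/√(0.000241 × 3e-09) = 1.176e+06 rad/s
f₀ = ω₀/(2π) = 187 kHz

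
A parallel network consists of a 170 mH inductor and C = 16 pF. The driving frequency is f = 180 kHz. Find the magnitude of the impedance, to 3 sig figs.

77600 Ω

ω = 2πf = 1.131e+06 rad/s
X_L = ωL = 192000 Ω
X_C = 1/(ωC) = 55300 Ω
Parallel: admittances add. Y = 1/(jωL) + jωC
Y = (0 + j1.29e-05) S
|Y| = 1.29e-05 S → |Z| = 1/|Y| = 77600 Ω, ∠Z = −∠Y = -90.0°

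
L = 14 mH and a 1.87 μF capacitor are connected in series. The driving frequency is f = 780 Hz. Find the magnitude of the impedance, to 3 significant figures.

ω = 2πf = 4901 rad/s
X_L = ωL = 68.6 Ω
X_C = 1/(ωC) = 109 Ω
Net reactance X = X_L − X_C = -40.5 Ω
Z = − j40.5 Ω
|Z| = √(0² + 40.5²) = 40.5 Ω

40.5 Ω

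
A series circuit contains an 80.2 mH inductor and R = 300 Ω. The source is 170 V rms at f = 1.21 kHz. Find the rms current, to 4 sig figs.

ω = 2πf = 7603 rad/s
X_L = ωL = 609.7 Ω
Z = 300.0 + j609.7 Ω
|Z| = √(300.0² + 609.7²) = 679.5 Ω
I = V/|Z| = 170/679.5 = 250.2 mA

250.2 mA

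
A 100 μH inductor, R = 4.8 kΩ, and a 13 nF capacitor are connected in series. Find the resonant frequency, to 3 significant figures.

ω₀ = 1/√(LC) = 1/√(0.0001 × 1.3e-08) = 877100 rad/s
f₀ = ω₀/(2π) = 140 kHz

140 kHz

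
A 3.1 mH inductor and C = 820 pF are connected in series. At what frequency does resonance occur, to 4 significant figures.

99.82 kHz

ω₀ = 1/√(LC) = 1/√(0.0031 × 8.2e-10) = 627200 rad/s
f₀ = ω₀/(2π) = 99.82 kHz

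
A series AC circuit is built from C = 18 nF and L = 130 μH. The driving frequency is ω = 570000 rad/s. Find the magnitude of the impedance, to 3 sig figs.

X_L = ωL = 74.1 Ω
X_C = 1/(ωC) = 97.5 Ω
Net reactance X = X_L − X_C = -23.4 Ω
Z = − j23.4 Ω
|Z| = √(0² + 23.4²) = 23.4 Ω

23.4 Ω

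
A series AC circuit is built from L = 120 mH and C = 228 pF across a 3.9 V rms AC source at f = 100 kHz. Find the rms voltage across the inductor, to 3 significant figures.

4.30 V

ω = 2πf = 628300 rad/s
X_L = ωL = 75400 Ω
X_C = 1/(ωC) = 6980 Ω
Net reactance X = X_L − X_C = 68400 Ω
Z = j68400 Ω
|Z| = √(0² + 68400²) = 68400 Ω
I = V/|Z| = 57.0 μA
V_L = I·|Z_L| = 5.7e-05 × 75400 = 4.30 V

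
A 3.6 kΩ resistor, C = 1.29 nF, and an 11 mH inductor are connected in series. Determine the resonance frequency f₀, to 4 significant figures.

ω₀ = 1/√(LC) = 1/√(0.011 × 1.29e-09) = 265500 rad/s
f₀ = ω₀/(2π) = 42.25 kHz

42.25 kHz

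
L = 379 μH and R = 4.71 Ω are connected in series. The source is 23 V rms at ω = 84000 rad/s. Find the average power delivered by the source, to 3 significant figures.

2.41 W

X_L = ωL = 31.8 Ω
Z = 4.71 + j31.8 Ω
|Z| = √(4.71² + 31.8²) = 32.2 Ω
∠Z = arctan(31.8/4.71) = 81.6°
I = V/|Z| = 715 mA
P = VI cos φ = 23 × 0.715 × cos(81.6°) = 2.41 W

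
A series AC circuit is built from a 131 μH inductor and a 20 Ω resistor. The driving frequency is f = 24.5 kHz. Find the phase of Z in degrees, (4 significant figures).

ω = 2πf = 153900 rad/s
X_L = ωL = 20.17 Ω
Z = 20.00 + j20.17 Ω
|Z| = √(20.00² + 20.17²) = 28.40 Ω
∠Z = arctan(20.17/20.00) = 45.24°

45.24°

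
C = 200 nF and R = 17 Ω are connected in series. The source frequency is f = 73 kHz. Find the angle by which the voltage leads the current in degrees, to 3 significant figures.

-32.7°

ω = 2πf = 458700 rad/s
X_C = 1/(ωC) = 10.9 Ω
Z = 17.0 − j10.9 Ω
|Z| = √(17.0² + 10.9²) = 20.2 Ω
∠Z = arctan(-10.9/17.0) = -32.7°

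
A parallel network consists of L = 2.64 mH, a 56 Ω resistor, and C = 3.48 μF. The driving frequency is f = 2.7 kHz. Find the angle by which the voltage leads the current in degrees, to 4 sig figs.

-64.06°

ω = 2πf = 16960 rad/s
X_L = ωL = 44.79 Ω
X_C = 1/(ωC) = 16.94 Ω
Parallel: admittances add. Y = 1/R + 1/(jωL) + jωC
Y = (0.01786 + j0.03671) S
|Y| = 0.04082 S → |Z| = 1/|Y| = 24.50 Ω, ∠Z = −∠Y = -64.06°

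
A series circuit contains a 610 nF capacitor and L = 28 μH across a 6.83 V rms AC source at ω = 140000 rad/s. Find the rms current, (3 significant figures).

X_L = ωL = 3.92 Ω
X_C = 1/(ωC) = 11.7 Ω
Net reactance X = X_L − X_C = -7.79 Ω
Z = − j7.79 Ω
|Z| = √(0² + 7.79²) = 7.79 Ω
I = V/|Z| = 6.83/7.79 = 877 mA

877 mA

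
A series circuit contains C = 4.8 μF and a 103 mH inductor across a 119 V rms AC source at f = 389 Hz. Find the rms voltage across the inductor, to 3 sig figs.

ω = 2πf = 2444 rad/s
X_L = ωL = 252 Ω
X_C = 1/(ωC) = 85.2 Ω
Net reactance X = X_L − X_C = 167 Ω
Z = j167 Ω
|Z| = √(0² + 167²) = 167 Ω
I = V/|Z| = 715 mA
V_L = I·|Z_L| = 0.715 × 252 = 180 V

180 V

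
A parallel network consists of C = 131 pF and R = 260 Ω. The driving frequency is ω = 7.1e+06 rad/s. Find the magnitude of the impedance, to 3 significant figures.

X_C = 1/(ωC) = 1080 Ω
Parallel: admittances add. Y = 1/R + jωC
Y = (0.00385 + j0.000930) S
|Y| = 0.00396 S → |Z| = 1/|Y| = 253 Ω, ∠Z = −∠Y = -13.6°

253 Ω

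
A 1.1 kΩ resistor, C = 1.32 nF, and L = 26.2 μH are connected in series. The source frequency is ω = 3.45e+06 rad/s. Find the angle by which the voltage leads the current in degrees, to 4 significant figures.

X_L = ωL = 90.39 Ω
X_C = 1/(ωC) = 219.6 Ω
Net reactance X = X_L − X_C = -129.2 Ω
Z = 1100 − j129.2 Ω
|Z| = √(1100² + 129.2²) = 1108 Ω
∠Z = arctan(-129.2/1100) = -6.699°

-6.699°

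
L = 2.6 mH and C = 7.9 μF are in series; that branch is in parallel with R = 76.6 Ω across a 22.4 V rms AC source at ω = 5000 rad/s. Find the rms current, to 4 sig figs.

1.842 A

X_L = ωL = 13.00 Ω
X_C = 1/(ωC) = 25.32 Ω
Branch 1: Z₁ = R = 76.60 Ω
Branch 2 (series LC): Z₂ = j(X_L − X_C) = −j12.32 Ω
Parallel: Z = Z₁Z₂/(Z₁+Z₂), |Z| = 12.16 Ω, ∠Z = -80.87°
I = V/|Z| = 22.4/12.16 = 1.842 A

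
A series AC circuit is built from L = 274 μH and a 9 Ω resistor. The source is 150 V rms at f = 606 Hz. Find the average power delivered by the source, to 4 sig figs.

ω = 2πf = 3808 rad/s
X_L = ωL = 1.043 Ω
Z = 9.000 + j1.043 Ω
|Z| = √(9.000² + 1.043²) = 9.060 Ω
∠Z = arctan(1.043/9.000) = 6.612°
I = V/|Z| = 16.56 A
P = VI cos φ = 150 × 16.56 × cos(6.612°) = 2.467 kW

2.467 kW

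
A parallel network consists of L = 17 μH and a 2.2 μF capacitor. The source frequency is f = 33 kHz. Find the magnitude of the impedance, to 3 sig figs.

5.80 Ω

ω = 2πf = 207300 rad/s
X_L = ωL = 3.52 Ω
X_C = 1/(ωC) = 2.19 Ω
Parallel: admittances add. Y = 1/(jωL) + jωC
Y = (0 + j0.172) S
|Y| = 0.172 S → |Z| = 1/|Y| = 5.80 Ω, ∠Z = −∠Y = -90.0°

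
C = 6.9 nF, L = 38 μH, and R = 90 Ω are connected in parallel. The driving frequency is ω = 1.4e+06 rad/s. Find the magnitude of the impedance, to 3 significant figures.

69.5 Ω

X_L = ωL = 53.2 Ω
X_C = 1/(ωC) = 104 Ω
Parallel: admittances add. Y = 1/R + 1/(jωL) + jωC
Y = (0.0111 − j0.00914) S
|Y| = 0.0144 S → |Z| = 1/|Y| = 69.5 Ω, ∠Z = −∠Y = 39.4°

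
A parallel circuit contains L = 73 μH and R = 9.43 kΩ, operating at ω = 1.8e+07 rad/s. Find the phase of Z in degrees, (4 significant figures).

82.07°

X_L = ωL = 1314 Ω
Parallel: admittances add. Y = 1/R + 1/(jωL)
Y = (0.0001060 − j0.0007610) S
|Y| = 0.0007684 S → |Z| = 1/|Y| = 1301 Ω, ∠Z = −∠Y = 82.07°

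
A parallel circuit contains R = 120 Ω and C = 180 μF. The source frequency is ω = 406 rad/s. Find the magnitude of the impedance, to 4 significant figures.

13.60 Ω

X_C = 1/(ωC) = 13.68 Ω
Parallel: admittances add. Y = 1/R + jωC
Y = (0.008333 + j0.07308) S
|Y| = 0.07355 S → |Z| = 1/|Y| = 13.60 Ω, ∠Z = −∠Y = -83.49°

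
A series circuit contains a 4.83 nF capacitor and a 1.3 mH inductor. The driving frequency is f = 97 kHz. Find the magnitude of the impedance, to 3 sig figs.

453 Ω

ω = 2πf = 609500 rad/s
X_L = ωL = 792 Ω
X_C = 1/(ωC) = 340 Ω
Net reactance X = X_L − X_C = 453 Ω
Z = j453 Ω
|Z| = √(0² + 453²) = 453 Ω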